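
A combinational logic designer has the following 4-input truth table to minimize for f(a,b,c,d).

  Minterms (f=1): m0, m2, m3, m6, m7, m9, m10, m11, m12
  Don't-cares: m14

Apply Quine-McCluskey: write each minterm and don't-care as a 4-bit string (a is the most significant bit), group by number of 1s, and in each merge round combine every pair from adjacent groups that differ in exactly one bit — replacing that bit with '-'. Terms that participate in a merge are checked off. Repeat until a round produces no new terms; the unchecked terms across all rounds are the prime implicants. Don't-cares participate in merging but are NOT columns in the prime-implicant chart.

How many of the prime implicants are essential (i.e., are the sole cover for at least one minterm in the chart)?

4

Round 0: 0000✓ 0010✓ 0011✓ 0110✓ 0111✓ 1001✓ 1010✓ 1011✓ 1100✓ 1110✓
Round 1: -010✓ -011✓ -110✓ 0-10✓ 0-11✓ 00-0 001-✓ 011-✓ 1-10✓ 10-1 101-✓ 11-0
Round 2: --10 -01- 0-1-
PIs = {--10, -01-, 0-1-, 00-0, 10-1, 11-0}
Coverage chart:
  m0: 00-0 ←essential
  m2: --10,-01-,0-1-,00-0
  m3: -01-,0-1-
  m6: --10,0-1-
  m7: 0-1- ←essential
  m9: 10-1 ←essential
  m10: --10,-01-
  m11: -01-,10-1
  m12: 11-0 ←essential
Essential: 0-1-, 00-0, 10-1, 11-0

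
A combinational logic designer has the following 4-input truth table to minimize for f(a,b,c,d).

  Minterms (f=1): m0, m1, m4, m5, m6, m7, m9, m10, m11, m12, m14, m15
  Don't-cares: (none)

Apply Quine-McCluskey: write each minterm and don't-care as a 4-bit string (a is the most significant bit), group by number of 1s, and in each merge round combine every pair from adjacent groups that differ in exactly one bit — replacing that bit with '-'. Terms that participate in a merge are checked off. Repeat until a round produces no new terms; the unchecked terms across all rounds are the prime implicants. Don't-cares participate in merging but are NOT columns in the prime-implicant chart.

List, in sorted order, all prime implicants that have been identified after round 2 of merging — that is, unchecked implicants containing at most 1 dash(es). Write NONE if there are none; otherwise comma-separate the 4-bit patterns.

-001, 10-1

Round 0: 0000✓ 0001✓ 0100✓ 0101✓ 0110✓ 0111✓ 1001✓ 1010✓ 1011✓ 1100✓ 1110✓ 1111✓
Round 1: -001 -100✓ -110✓ -111✓ 0-00✓ 0-01✓ 000-✓ 01-0✓ 01-1✓ 010-✓ 011-✓ 1-10✓ 1-11✓ 10-1 101-✓ 11-0✓ 111-✓
Round 2: -1-0 -11- 0-0- 01-- 1-1-
PIs = {-001, -1-0, -11-, 0-0-, 01--, 1-1-, 10-1}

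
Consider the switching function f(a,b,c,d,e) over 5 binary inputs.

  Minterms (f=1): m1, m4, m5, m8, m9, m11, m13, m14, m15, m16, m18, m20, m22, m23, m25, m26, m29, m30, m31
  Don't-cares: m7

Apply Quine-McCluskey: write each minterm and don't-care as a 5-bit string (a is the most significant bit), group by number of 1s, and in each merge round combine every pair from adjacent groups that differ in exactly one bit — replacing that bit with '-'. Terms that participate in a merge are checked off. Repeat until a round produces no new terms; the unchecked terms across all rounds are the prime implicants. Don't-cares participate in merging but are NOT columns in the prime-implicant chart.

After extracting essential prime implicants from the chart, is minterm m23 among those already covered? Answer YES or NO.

size-2^0 implicants → 00001(✓)  00100(✓)  00101(✓)  00111(✓)  01000(✓)  01001(✓)  01011(✓)  01101(✓)  01110(✓)  01111(✓)  10000(✓)  10010(✓)  10100(✓)  10110(✓)  10111(✓)  11001(✓)  11010(✓)  11101(✓)  11110(✓)  11111(✓)
size-2^1 implicants → -0100  -0111(✓)  -1001(✓)  -1101(✓)  -1110(✓)  -1111(✓)  0-001(✓)  0-101(✓)  0-111(✓)  00-01(✓)  001-1(✓)  0010-  01-01(✓)  01-11(✓)  010-1(✓)  0100-  011-1(✓)  0111-(✓)  1-010(✓)  1-110(✓)  1-111(✓)  10-00(✓)  10-10(✓)  100-0(✓)  101-0(✓)  1011-(✓)  11-01(✓)  11-10(✓)  111-1(✓)  1111-(✓)
size-2^2 implicants → --111  -1-01  -11-1  -111-  0--01  0-1-1  01--1  1--10  1-11-  10--0
Unchecked terms (primes): --111, -0100, -1-01, -11-1, -111-, 0--01, 0-1-1, 0010-, 01--1, 0100-, 1--10, 1-11-, 10--0
Minterm coverage:
  m1 ⊆ 0--01 [E]
  m4 ⊆ -0100,0010-
  m5 ⊆ 0--01,0-1-1,0010-
  m8 ⊆ 0100- [E]
  m9 ⊆ -1-01,0--01,01--1,0100-
  m11 ⊆ 01--1 [E]
  m13 ⊆ -1-01,-11-1,0--01,0-1-1,01--1
  m14 ⊆ -111- [E]
  m15 ⊆ --111,-11-1,-111-,0-1-1,01--1
  m16 ⊆ 10--0 [E]
  m18 ⊆ 1--10,10--0
  m20 ⊆ -0100,10--0
  m22 ⊆ 1--10,1-11-,10--0
  m23 ⊆ --111,1-11-
  m25 ⊆ -1-01 [E]
  m26 ⊆ 1--10 [E]
  m29 ⊆ -1-01,-11-1
  m30 ⊆ -111-,1--10,1-11-
  m31 ⊆ --111,-11-1,-111-,1-11-
E = {-1-01, -111-, 0--01, 01--1, 0100-, 1--10, 10--0}

NO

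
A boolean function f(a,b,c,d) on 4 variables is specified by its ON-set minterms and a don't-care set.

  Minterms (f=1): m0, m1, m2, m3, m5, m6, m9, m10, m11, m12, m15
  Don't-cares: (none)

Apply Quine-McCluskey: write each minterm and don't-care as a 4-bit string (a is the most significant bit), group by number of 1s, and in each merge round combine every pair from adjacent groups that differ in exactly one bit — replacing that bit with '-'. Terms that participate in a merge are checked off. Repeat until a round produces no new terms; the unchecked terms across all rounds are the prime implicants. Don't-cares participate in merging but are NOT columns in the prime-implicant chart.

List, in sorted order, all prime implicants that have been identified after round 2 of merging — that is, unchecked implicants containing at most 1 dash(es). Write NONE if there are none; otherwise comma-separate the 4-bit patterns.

0-01, 0-10, 1-11, 1100

Round 0: 0000✓ 0001✓ 0010✓ 0011✓ 0101✓ 0110✓ 1001✓ 1010✓ 1011✓ 1100 1111✓
Round 1: -001✓ -010✓ -011✓ 0-01 0-10 00-0✓ 00-1✓ 000-✓ 001-✓ 1-11 10-1✓ 101-✓
Round 2: -0-1 -01- 00--
PIs = {-0-1, -01-, 0-01, 0-10, 00--, 1-11, 1100}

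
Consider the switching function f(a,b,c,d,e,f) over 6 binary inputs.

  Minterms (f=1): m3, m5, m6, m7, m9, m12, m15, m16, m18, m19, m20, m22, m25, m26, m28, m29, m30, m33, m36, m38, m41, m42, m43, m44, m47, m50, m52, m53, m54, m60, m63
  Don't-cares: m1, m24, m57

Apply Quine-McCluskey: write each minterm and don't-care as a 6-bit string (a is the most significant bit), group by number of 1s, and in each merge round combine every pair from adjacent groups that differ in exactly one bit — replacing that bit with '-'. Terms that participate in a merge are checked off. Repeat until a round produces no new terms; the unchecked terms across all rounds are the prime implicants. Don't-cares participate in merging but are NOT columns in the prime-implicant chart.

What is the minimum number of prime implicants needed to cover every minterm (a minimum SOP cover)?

size-2^0 implicants → 000001(✓)  000011(✓)  000101(✓)  000110(✓)  000111(✓)  001001(✓)  001100(✓)  001111(✓)  010000(✓)  010010(✓)  010011(✓)  010100(✓)  010110(✓)  011000(✓)  011001(✓)  011010(✓)  011100(✓)  011101(✓)  011110(✓)  100001(✓)  100100(✓)  100110(✓)  101001(✓)  101010(✓)  101011(✓)  101100(✓)  101111(✓)  110010(✓)  110100(✓)  110101(✓)  110110(✓)  111001(✓)  111100(✓)  111111(✓)
size-2^1 implicants → -00001(✓)  -00110(✓)  -01001(✓)  -01100(✓)  -01111  -10010(✓)  -10100(✓)  -10110(✓)  -11001(✓)  -11100(✓)  0-0011  0-0110(✓)  0-1001(✓)  0-1100(✓)  00-001(✓)  00-111  000-01(✓)  000-11(✓)  0000-1(✓)  0001-1(✓)  00011-  01-000(✓)  01-010(✓)  01-100(✓)  01-110(✓)  010-00(✓)  010-10(✓)  0100-0(✓)  01001-  0101-0(✓)  011-00(✓)  011-01(✓)  011-10(✓)  0110-0(✓)  01100-(✓)  0111-0(✓)  01110-(✓)  1-0100(✓)  1-0110(✓)  1-1001(✓)  1-1100(✓)  1-1111  10-001(✓)  10-100(✓)  1001-0(✓)  101-11  1010-1  10101-  11-100(✓)  110-10(✓)  1101-0(✓)  11010-
size-2^2 implicants → --0110  --1001  --1100  -0-001  -1-100  -10-10  -101-0  000--1  01--00(✓)  01--10(✓)  01-0-0(✓)  01-1-0(✓)  010--0(✓)  011--0(✓)  011-0-  1--100  1-01-0
size-2^3 implicants → 01---0
Unchecked terms (primes): --0110, --1001, --1100, -0-001, -01111, -1-100, -10-10, -101-0, 0-0011, 00-111, 000--1, 00011-, 01---0, 01001-, 011-0-, 1--100, 1-01-0, 1-1111, 101-11, 1010-1, 10101-, 11010-
Minterm coverage:
  m3 ⊆ 0-0011,000--1
  m5 ⊆ 000--1 [E]
  m6 ⊆ --0110,00011-
  m7 ⊆ 00-111,000--1,00011-
  m9 ⊆ --1001,-0-001
  m12 ⊆ --1100 [E]
  m15 ⊆ -01111,00-111
  m16 ⊆ 01---0 [E]
  m18 ⊆ -10-10,01---0,01001-
  m19 ⊆ 0-0011,01001-
  m20 ⊆ -1-100,-101-0,01---0
  m22 ⊆ --0110,-10-10,-101-0,01---0
  m25 ⊆ --1001,011-0-
  m26 ⊆ 01---0 [E]
  m28 ⊆ --1100,-1-100,01---0,011-0-
  m29 ⊆ 011-0- [E]
  m30 ⊆ 01---0 [E]
  m33 ⊆ -0-001 [E]
  m36 ⊆ 1--100,1-01-0
  m38 ⊆ --0110,1-01-0
  m41 ⊆ --1001,-0-001,1010-1
  m42 ⊆ 10101- [E]
  m43 ⊆ 101-11,1010-1,10101-
  m44 ⊆ --1100,1--100
  m47 ⊆ -01111,1-1111,101-11
  m50 ⊆ -10-10 [E]
  m52 ⊆ -1-100,-101-0,1--100,1-01-0,11010-
  m53 ⊆ 11010- [E]
  m54 ⊆ --0110,-10-10,-101-0,1-01-0
  m60 ⊆ --1100,-1-100,1--100
  m63 ⊆ 1-1111 [E]
E = {--1100, -0-001, -10-10, 000--1, 01---0, 011-0-, 1-1111, 10101-, 11010-}
Petrick residual → --0110, -01111, 0-0011, 1--100
Cover = c'def' + cde'f' + b'd'e'f + b'cdef + bc'ef' + a'c'd'ef + a'b'c'f + a'bf' + a'bce' + ade'f' + acdef + ab'cd'e + abc'de'  |cover|=13

13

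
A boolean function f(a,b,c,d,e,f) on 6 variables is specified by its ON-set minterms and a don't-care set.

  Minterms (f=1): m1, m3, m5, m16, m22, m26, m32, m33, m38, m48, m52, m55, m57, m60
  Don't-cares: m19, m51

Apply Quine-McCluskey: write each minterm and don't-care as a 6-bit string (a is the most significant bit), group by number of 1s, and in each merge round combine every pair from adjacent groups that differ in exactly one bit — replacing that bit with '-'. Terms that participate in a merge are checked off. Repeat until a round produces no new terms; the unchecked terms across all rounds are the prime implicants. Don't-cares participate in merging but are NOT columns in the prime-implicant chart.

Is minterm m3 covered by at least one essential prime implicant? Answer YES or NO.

Round 0: 000001✓ 000011✓ 000101✓ 010000✓ 010011✓ 010110 011010 100000✓ 100001✓ 100110 110000✓ 110011✓ 110100✓ 110111✓ 111001 111100✓
Round 1: -00001 -10000 -10011 0-0011 000-01 0000-1 1-0000 10000- 11-100 110-00 110-11
PIs = {-00001, -10000, -10011, 0-0011, 000-01, 0000-1, 010110, 011010, 1-0000, 10000-, 100110, 11-100, 110-00, 110-11, 111001}
Coverage chart:
  m1: -00001,000-01,0000-1
  m3: 0-0011,0000-1
  m5: 000-01 ←essential
  m16: -10000 ←essential
  m22: 010110 ←essential
  m26: 011010 ←essential
  m32: 1-0000,10000-
  m33: -00001,10000-
  m38: 100110 ←essential
  m48: -10000,1-0000,110-00
  m52: 11-100,110-00
  m55: 110-11 ←essential
  m57: 111001 ←essential
  m60: 11-100 ←essential
Essential: -10000, 000-01, 010110, 011010, 100110, 11-100, 110-11, 111001

NO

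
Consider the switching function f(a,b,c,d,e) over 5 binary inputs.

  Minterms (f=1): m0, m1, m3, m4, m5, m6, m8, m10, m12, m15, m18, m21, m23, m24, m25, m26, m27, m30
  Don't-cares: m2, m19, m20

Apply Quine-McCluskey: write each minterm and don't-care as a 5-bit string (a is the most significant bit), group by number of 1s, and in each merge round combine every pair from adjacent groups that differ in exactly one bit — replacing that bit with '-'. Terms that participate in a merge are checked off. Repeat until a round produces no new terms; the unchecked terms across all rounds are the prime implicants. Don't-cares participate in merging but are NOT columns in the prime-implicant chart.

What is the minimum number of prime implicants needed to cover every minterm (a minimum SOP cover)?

9

size-2^0 implicants → 00000(✓)  00001(✓)  00010(✓)  00011(✓)  00100(✓)  00101(✓)  00110(✓)  01000(✓)  01010(✓)  01100(✓)  01111  10010(✓)  10011(✓)  10100(✓)  10101(✓)  10111(✓)  11000(✓)  11001(✓)  11010(✓)  11011(✓)  11110(✓)
size-2^1 implicants → -0010(✓)  -0011(✓)  -0100(✓)  -0101(✓)  -1000(✓)  -1010(✓)  0-000(✓)  0-010(✓)  0-100(✓)  00-00(✓)  00-01(✓)  00-10(✓)  000-0(✓)  000-1(✓)  0000-(✓)  0001-(✓)  001-0(✓)  0010-(✓)  01-00(✓)  010-0(✓)  1-010(✓)  1-011(✓)  10-11  1001-(✓)  101-1  1010-(✓)  11-10  110-0(✓)  110-1(✓)  1100-(✓)  1101-(✓)
size-2^2 implicants → --010  -001-  -010-  -10-0  0--00  0-0-0  00--0  00-0-  000--  1-01-  110--
Unchecked terms (primes): --010, -001-, -010-, -10-0, 0--00, 0-0-0, 00--0, 00-0-, 000--, 01111, 1-01-, 10-11, 101-1, 11-10, 110--
Minterm coverage:
  m0 ⊆ 0--00,0-0-0,00--0,00-0-,000--
  m1 ⊆ 00-0-,000--
  m3 ⊆ -001-,000--
  m4 ⊆ -010-,0--00,00--0,00-0-
  m5 ⊆ -010-,00-0-
  m6 ⊆ 00--0 [E]
  m8 ⊆ -10-0,0--00,0-0-0
  m10 ⊆ --010,-10-0,0-0-0
  m12 ⊆ 0--00 [E]
  m15 ⊆ 01111 [E]
  m18 ⊆ --010,-001-,1-01-
  m21 ⊆ -010-,101-1
  m23 ⊆ 10-11,101-1
  m24 ⊆ -10-0,110--
  m25 ⊆ 110-- [E]
  m26 ⊆ --010,-10-0,1-01-,11-10,110--
  m27 ⊆ 1-01-,110--
  m30 ⊆ 11-10 [E]
E = {0--00, 00--0, 01111, 11-10, 110--}
Petrick residual → --010, -001-, 00-0-, 101-1
Cover = c'de' + b'c'd + a'd'e' + a'b'e' + a'b'd' + a'bcde + ab'ce + abde' + abc'  |cover|=9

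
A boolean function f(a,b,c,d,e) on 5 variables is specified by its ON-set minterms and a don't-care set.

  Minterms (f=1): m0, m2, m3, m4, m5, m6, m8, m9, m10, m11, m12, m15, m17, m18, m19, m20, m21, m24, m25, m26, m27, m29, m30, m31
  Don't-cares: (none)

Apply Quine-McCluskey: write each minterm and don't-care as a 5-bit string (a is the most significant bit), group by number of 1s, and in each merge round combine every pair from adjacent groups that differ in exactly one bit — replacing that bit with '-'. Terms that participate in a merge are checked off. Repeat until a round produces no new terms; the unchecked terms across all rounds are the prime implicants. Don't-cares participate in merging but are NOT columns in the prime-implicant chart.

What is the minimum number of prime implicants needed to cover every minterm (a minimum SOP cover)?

8

size-2^0 implicants → 00000(✓)  00010(✓)  00011(✓)  00100(✓)  00101(✓)  00110(✓)  01000(✓)  01001(✓)  01010(✓)  01011(✓)  01100(✓)  01111(✓)  10001(✓)  10010(✓)  10011(✓)  10100(✓)  10101(✓)  11000(✓)  11001(✓)  11010(✓)  11011(✓)  11101(✓)  11110(✓)  11111(✓)
size-2^1 implicants → -0010(✓)  -0011(✓)  -0100(✓)  -0101(✓)  -1000(✓)  -1001(✓)  -1010(✓)  -1011(✓)  -1111(✓)  0-000(✓)  0-010(✓)  0-011(✓)  0-100(✓)  00-00(✓)  00-10(✓)  000-0(✓)  0001-(✓)  001-0(✓)  0010-(✓)  01-00(✓)  01-11(✓)  010-0(✓)  010-1(✓)  0100-(✓)  0101-(✓)  1-001(✓)  1-010(✓)  1-011(✓)  1-101(✓)  10-01(✓)  100-1(✓)  1001-(✓)  1010-(✓)  11-01(✓)  11-10(✓)  11-11(✓)  110-0(✓)  110-1(✓)  1100-(✓)  1101-(✓)  111-1(✓)  1111-(✓)
size-2^2 implicants → --010(✓)  --011(✓)  -001-(✓)  -010-  -1-11  -10-0(✓)  -10-1(✓)  -100-(✓)  -101-(✓)  0--00  0-0-0  0-01-(✓)  00--0  010--(✓)  1--01  1-0-1  1-01-(✓)  11--1  11-1-  110--(✓)
size-2^3 implicants → --01-  -10--
Unchecked terms (primes): --01-, -010-, -1-11, -10--, 0--00, 0-0-0, 00--0, 1--01, 1-0-1, 11--1, 11-1-
Minterm coverage:
  m0 ⊆ 0--00,0-0-0,00--0
  m2 ⊆ --01-,0-0-0,00--0
  m3 ⊆ --01- [E]
  m4 ⊆ -010-,0--00,00--0
  m5 ⊆ -010- [E]
  m6 ⊆ 00--0 [E]
  m8 ⊆ -10--,0--00,0-0-0
  m9 ⊆ -10-- [E]
  m10 ⊆ --01-,-10--,0-0-0
  m11 ⊆ --01-,-1-11,-10--
  m12 ⊆ 0--00 [E]
  m15 ⊆ -1-11 [E]
  m17 ⊆ 1--01,1-0-1
  m18 ⊆ --01- [E]
  m19 ⊆ --01-,1-0-1
  m20 ⊆ -010- [E]
  m21 ⊆ -010-,1--01
  m24 ⊆ -10-- [E]
  m25 ⊆ -10--,1--01,1-0-1,11--1
  m26 ⊆ --01-,-10--,11-1-
  m27 ⊆ --01-,-1-11,-10--,1-0-1,11--1,11-1-
  m29 ⊆ 1--01,11--1
  m30 ⊆ 11-1- [E]
  m31 ⊆ -1-11,11--1,11-1-
E = {--01-, -010-, -1-11, -10--, 0--00, 00--0, 11-1-}
Petrick residual → 1--01
Cover = c'd + b'cd' + bde + bc' + a'd'e' + a'b'e' + ad'e + abd  |cover|=8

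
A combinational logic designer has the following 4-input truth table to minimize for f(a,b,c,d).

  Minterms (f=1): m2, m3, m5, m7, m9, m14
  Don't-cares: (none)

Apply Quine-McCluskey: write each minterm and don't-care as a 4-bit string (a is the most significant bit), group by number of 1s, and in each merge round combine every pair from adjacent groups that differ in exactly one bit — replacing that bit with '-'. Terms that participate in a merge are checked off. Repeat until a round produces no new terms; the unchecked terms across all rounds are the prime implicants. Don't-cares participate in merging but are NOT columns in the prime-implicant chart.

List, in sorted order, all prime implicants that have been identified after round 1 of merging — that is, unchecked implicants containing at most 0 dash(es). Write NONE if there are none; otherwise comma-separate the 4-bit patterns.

Round 0: 0010✓ 0011✓ 0101✓ 0111✓ 1001 1110
Round 1: 0-11 001- 01-1
PIs = {0-11, 001-, 01-1, 1001, 1110}

1001, 1110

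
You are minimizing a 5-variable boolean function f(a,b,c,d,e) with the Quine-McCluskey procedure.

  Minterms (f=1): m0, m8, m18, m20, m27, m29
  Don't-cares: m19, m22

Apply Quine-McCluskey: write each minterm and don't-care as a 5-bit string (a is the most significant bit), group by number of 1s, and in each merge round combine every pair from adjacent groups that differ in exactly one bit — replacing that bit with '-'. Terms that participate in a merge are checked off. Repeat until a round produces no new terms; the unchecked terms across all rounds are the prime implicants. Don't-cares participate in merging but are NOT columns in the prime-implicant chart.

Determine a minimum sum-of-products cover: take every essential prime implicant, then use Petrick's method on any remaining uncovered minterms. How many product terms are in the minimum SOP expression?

5

[col 0] 00000*, 01000*, 10010*, 10011*, 10100*, 10110*, 11011*, 11101
[col 1] 0-000, 1-011, 10-10, 1001-, 101-0
Prime implicants: 0-000, 1-011, 10-10, 1001-, 101-0, 11101
PI chart (minterm → PIs covering it):
  0 | 0-000  (sole → essential)
  8 | 0-000  (sole → essential)
  18 | 10-10,1001-
  20 | 101-0  (sole → essential)
  27 | 1-011  (sole → essential)
  29 | 11101  (sole → essential)
Essential prime implicants: 0-000, 1-011, 101-0, 11101
Petrick residual → 10-10
Minimum SOP uses 5 PIs: a'c'd'e' + ac'de + ab'de' + ab'ce' + abcd'e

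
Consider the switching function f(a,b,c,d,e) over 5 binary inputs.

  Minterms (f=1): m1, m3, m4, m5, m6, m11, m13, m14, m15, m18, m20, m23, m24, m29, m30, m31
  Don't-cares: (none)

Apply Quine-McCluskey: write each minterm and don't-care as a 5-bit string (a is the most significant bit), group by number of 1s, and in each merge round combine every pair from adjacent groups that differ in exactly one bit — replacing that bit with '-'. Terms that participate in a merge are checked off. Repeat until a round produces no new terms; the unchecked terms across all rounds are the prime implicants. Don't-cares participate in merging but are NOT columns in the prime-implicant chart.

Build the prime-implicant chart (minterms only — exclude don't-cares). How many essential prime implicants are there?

6

Round 0: 00001✓ 00011✓ 00100✓ 00101✓ 00110✓ 01011✓ 01101✓ 01110✓ 01111✓ 10010 10100✓ 10111✓ 11000 11101✓ 11110✓ 11111✓
Round 1: -0100 -1101✓ -1110✓ -1111✓ 0-011 0-101 0-110 00-01 000-1 001-0 0010- 01-11 011-1✓ 0111-✓ 1-111 111-1✓ 1111-✓
Round 2: -11-1 -111-
PIs = {-0100, -11-1, -111-, 0-011, 0-101, 0-110, 00-01, 000-1, 001-0, 0010-, 01-11, 1-111, 10010, 11000}
Coverage chart:
  m1: 00-01,000-1
  m3: 0-011,000-1
  m4: -0100,001-0,0010-
  m5: 0-101,00-01,0010-
  m6: 0-110,001-0
  m11: 0-011,01-11
  m13: -11-1,0-101
  m14: -111-,0-110
  m15: -11-1,-111-,01-11
  m18: 10010 ←essential
  m20: -0100 ←essential
  m23: 1-111 ←essential
  m24: 11000 ←essential
  m29: -11-1 ←essential
  m30: -111- ←essential
  m31: -11-1,-111-,1-111
Essential: -0100, -11-1, -111-, 1-111, 10010, 11000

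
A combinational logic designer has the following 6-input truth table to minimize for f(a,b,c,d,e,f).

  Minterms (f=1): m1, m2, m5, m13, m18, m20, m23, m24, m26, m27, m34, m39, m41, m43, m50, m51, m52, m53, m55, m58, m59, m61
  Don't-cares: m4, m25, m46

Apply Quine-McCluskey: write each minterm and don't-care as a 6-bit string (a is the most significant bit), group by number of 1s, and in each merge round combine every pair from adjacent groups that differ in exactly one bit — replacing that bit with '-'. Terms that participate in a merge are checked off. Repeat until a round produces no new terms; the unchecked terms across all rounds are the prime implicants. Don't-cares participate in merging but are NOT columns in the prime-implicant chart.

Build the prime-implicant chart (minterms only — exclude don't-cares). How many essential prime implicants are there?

size-2^0 implicants → 000001(✓)  000010(✓)  000100(✓)  000101(✓)  001101(✓)  010010(✓)  010100(✓)  010111(✓)  011000(✓)  011001(✓)  011010(✓)  011011(✓)  100010(✓)  100111(✓)  101001(✓)  101011(✓)  101110  110010(✓)  110011(✓)  110100(✓)  110101(✓)  110111(✓)  111010(✓)  111011(✓)  111101(✓)
size-2^1 implicants → -00010(✓)  -10010(✓)  -10100  -10111  -11010(✓)  -11011(✓)  0-0010(✓)  0-0100  00-101  000-01  00010-  01-010(✓)  0110-0(✓)  0110-1(✓)  01100-(✓)  01101-(✓)  1-0010(✓)  1-0111  1-1011  1010-1  11-010(✓)  11-011(✓)  11-101  110-11  11001-(✓)  1101-1  11010-  11101-(✓)
size-2^2 implicants → --0010  -1-010  -1101-  0110--  11-01-
Unchecked terms (primes): --0010, -1-010, -10100, -10111, -1101-, 0-0100, 00-101, 000-01, 00010-, 0110--, 1-0111, 1-1011, 1010-1, 101110, 11-01-, 11-101, 110-11, 1101-1, 11010-
Minterm coverage:
  m1 ⊆ 000-01 [E]
  m2 ⊆ --0010 [E]
  m5 ⊆ 00-101,000-01,00010-
  m13 ⊆ 00-101 [E]
  m18 ⊆ --0010,-1-010
  m20 ⊆ -10100,0-0100
  m23 ⊆ -10111 [E]
  m24 ⊆ 0110-- [E]
  m26 ⊆ -1-010,-1101-,0110--
  m27 ⊆ -1101-,0110--
  m34 ⊆ --0010 [E]
  m39 ⊆ 1-0111 [E]
  m41 ⊆ 1010-1 [E]
  m43 ⊆ 1-1011,1010-1
  m50 ⊆ --0010,-1-010,11-01-
  m51 ⊆ 11-01-,110-11
  m52 ⊆ -10100,11010-
  m53 ⊆ 11-101,1101-1,11010-
  m55 ⊆ -10111,1-0111,110-11,1101-1
  m58 ⊆ -1-010,-1101-,11-01-
  m59 ⊆ -1101-,1-1011,11-01-
  m61 ⊆ 11-101 [E]
E = {--0010, -10111, 00-101, 000-01, 0110--, 1-0111, 1010-1, 11-101}

8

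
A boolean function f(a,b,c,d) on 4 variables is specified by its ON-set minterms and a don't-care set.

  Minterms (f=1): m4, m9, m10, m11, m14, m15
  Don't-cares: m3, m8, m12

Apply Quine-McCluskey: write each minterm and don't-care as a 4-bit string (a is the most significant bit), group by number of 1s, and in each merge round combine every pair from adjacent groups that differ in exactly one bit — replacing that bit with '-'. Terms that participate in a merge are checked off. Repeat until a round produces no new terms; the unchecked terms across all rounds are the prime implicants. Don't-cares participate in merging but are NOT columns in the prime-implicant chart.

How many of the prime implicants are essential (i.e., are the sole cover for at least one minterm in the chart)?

3

size-2^0 implicants → 0011(✓)  0100(✓)  1000(✓)  1001(✓)  1010(✓)  1011(✓)  1100(✓)  1110(✓)  1111(✓)
size-2^1 implicants → -011  -100  1-00(✓)  1-10(✓)  1-11(✓)  10-0(✓)  10-1(✓)  100-(✓)  101-(✓)  11-0(✓)  111-(✓)
size-2^2 implicants → 1--0  1-1-  10--
Unchecked terms (primes): -011, -100, 1--0, 1-1-, 10--
Minterm coverage:
  m4 ⊆ -100 [E]
  m9 ⊆ 10-- [E]
  m10 ⊆ 1--0,1-1-,10--
  m11 ⊆ -011,1-1-,10--
  m14 ⊆ 1--0,1-1-
  m15 ⊆ 1-1- [E]
E = {-100, 1-1-, 10--}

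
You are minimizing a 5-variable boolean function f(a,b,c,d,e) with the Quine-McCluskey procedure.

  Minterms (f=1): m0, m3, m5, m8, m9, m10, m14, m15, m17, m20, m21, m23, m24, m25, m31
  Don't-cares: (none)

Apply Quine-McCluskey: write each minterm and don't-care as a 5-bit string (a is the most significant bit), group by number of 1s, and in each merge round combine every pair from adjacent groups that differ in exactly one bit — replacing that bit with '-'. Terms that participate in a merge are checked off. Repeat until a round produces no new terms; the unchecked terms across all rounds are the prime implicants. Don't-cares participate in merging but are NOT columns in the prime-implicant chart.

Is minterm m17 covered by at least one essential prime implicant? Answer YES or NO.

NO

Round 0: 00000✓ 00011 00101✓ 01000✓ 01001✓ 01010✓ 01110✓ 01111✓ 10001✓ 10100✓ 10101✓ 10111✓ 11000✓ 11001✓ 11111✓
Round 1: -0101 -1000✓ -1001✓ -1111 0-000 01-10 010-0 0100-✓ 0111- 1-001 1-111 10-01 101-1 1010- 1100-✓
Round 2: -100-
PIs = {-0101, -100-, -1111, 0-000, 00011, 01-10, 010-0, 0111-, 1-001, 1-111, 10-01, 101-1, 1010-}
Coverage chart:
  m0: 0-000 ←essential
  m3: 00011 ←essential
  m5: -0101 ←essential
  m8: -100-,0-000,010-0
  m9: -100- ←essential
  m10: 01-10,010-0
  m14: 01-10,0111-
  m15: -1111,0111-
  m17: 1-001,10-01
  m20: 1010- ←essential
  m21: -0101,10-01,101-1,1010-
  m23: 1-111,101-1
  m24: -100- ←essential
  m25: -100-,1-001
  m31: -1111,1-111
Essential: -0101, -100-, 0-000, 00011, 1010-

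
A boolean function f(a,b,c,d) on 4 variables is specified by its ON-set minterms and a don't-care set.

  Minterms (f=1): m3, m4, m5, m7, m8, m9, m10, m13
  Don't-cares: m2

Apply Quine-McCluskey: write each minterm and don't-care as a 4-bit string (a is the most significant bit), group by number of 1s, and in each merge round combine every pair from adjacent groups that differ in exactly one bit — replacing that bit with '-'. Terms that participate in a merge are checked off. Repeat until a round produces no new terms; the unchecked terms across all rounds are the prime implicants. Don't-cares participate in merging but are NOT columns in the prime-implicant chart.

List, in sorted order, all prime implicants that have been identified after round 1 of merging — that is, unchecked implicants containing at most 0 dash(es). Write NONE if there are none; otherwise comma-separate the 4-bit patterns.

NONE

Round 0: 0010✓ 0011✓ 0100✓ 0101✓ 0111✓ 1000✓ 1001✓ 1010✓ 1101✓
Round 1: -010 -101 0-11 001- 01-1 010- 1-01 10-0 100-
PIs = {-010, -101, 0-11, 001-, 01-1, 010-, 1-01, 10-0, 100-}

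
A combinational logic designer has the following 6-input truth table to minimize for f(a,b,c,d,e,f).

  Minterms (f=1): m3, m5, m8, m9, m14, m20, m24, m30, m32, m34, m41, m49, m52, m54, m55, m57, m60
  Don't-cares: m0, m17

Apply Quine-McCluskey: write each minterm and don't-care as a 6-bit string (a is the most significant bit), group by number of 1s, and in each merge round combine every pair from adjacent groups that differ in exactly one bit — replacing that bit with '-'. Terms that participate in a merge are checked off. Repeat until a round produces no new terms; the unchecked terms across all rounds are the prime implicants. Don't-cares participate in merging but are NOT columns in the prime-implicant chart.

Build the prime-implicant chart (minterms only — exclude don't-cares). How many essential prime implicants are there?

8

[col 0] 000000*, 000011, 000101, 001000*, 001001*, 001110*, 010001*, 010100*, 011000*, 011110*, 100000*, 100010*, 101001*, 110001*, 110100*, 110110*, 110111*, 111001*, 111100*
[col 1] -00000, -01001, -10001, -10100, 0-1000, 0-1110, 00-000, 00100-, 1-1001, 1000-0, 11-001, 11-100, 1101-0, 11011-
Prime implicants: -00000, -01001, -10001, -10100, 0-1000, 0-1110, 00-000, 000011, 000101, 00100-, 1-1001, 1000-0, 11-001, 11-100, 1101-0, 11011-
PI chart (minterm → PIs covering it):
  3 | 000011  (sole → essential)
  5 | 000101  (sole → essential)
  8 | 0-1000,00-000,00100-
  9 | -01001,00100-
  14 | 0-1110  (sole → essential)
  20 | -10100  (sole → essential)
  24 | 0-1000  (sole → essential)
  30 | 0-1110  (sole → essential)
  32 | -00000,1000-0
  34 | 1000-0  (sole → essential)
  41 | -01001,1-1001
  49 | -10001,11-001
  52 | -10100,11-100,1101-0
  54 | 1101-0,11011-
  55 | 11011-  (sole → essential)
  57 | 1-1001,11-001
  60 | 11-100  (sole → essential)
Essential prime implicants: -10100, 0-1000, 0-1110, 000011, 000101, 1000-0, 11-100, 11011-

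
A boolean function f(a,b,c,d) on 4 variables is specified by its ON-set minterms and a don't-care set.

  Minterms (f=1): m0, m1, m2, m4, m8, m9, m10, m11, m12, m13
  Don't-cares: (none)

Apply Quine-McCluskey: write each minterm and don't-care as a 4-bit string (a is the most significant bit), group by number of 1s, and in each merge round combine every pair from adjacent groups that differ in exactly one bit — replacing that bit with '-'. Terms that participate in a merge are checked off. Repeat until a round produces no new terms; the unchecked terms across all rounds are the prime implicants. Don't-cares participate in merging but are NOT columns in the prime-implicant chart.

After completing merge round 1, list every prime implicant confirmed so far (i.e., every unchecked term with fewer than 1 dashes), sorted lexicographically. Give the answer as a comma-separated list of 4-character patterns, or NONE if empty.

Round 0: 0000✓ 0001✓ 0010✓ 0100✓ 1000✓ 1001✓ 1010✓ 1011✓ 1100✓ 1101✓
Round 1: -000✓ -001✓ -010✓ -100✓ 0-00✓ 00-0✓ 000-✓ 1-00✓ 1-01✓ 10-0✓ 10-1✓ 100-✓ 101-✓ 110-✓
Round 2: --00 -0-0 -00- 1-0- 10--
PIs = {--00, -0-0, -00-, 1-0-, 10--}

NONE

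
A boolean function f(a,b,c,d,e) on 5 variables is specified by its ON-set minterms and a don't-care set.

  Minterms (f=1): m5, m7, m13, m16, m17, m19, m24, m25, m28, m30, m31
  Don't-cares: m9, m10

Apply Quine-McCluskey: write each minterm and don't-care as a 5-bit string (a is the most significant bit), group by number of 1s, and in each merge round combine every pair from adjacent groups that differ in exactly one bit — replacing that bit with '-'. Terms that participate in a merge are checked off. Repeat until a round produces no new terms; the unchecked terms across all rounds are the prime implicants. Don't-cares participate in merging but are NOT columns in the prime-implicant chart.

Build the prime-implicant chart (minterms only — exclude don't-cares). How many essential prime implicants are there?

4

Round 0: 00101✓ 00111✓ 01001✓ 01010 01101✓ 10000✓ 10001✓ 10011✓ 11000✓ 11001✓ 11100✓ 11110✓ 11111✓
Round 1: -1001 0-101 001-1 01-01 1-000✓ 1-001✓ 100-1 1000-✓ 11-00 1100-✓ 111-0 1111-
Round 2: 1-00-
PIs = {-1001, 0-101, 001-1, 01-01, 01010, 1-00-, 100-1, 11-00, 111-0, 1111-}
Coverage chart:
  m5: 0-101,001-1
  m7: 001-1 ←essential
  m13: 0-101,01-01
  m16: 1-00- ←essential
  m17: 1-00-,100-1
  m19: 100-1 ←essential
  m24: 1-00-,11-00
  m25: -1001,1-00-
  m28: 11-00,111-0
  m30: 111-0,1111-
  m31: 1111- ←essential
Essential: 001-1, 1-00-, 100-1, 1111-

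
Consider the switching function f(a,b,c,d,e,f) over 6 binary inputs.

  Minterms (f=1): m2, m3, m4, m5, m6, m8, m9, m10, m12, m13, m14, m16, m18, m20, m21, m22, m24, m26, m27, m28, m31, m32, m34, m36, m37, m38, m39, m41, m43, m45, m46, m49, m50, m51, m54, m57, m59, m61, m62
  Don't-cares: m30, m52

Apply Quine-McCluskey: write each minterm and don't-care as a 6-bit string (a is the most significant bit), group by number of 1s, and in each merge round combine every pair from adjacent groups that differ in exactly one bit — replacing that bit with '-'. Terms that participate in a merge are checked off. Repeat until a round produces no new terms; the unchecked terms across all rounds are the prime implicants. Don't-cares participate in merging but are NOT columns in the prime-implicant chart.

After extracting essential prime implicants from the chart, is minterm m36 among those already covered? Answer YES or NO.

YES

[col 0] 000010*, 000011*, 000100*, 000101*, 000110*, 001000*, 001001*, 001010*, 001100*, 001101*, 001110*, 010000*, 010010*, 010100*, 010101*, 010110*, 011000*, 011010*, 011011*, 011100*, 011110*, 011111*, 100000*, 100010*, 100100*, 100101*, 100110*, 100111*, 101001*, 101011*, 101101*, 101110*, 110001*, 110010*, 110011*, 110100*, 110110*, 111001*, 111011*, 111101*, 111110*
[col 1] -00010*, -00100*, -00101*, -00110*, -01001*, -01101*, -01110*, -10010*, -10100*, -10110*, -11011, -11110*, 0-0010*, 0-0100*, 0-0101*, 0-0110*, 0-1000*, 0-1010*, 0-1100*, 0-1110*, 00-010*, 00-100*, 00-101*, 00-110*, 000-10*, 00001-, 0001-0*, 00010-*, 001-00*, 001-01*, 001-10*, 0010-0*, 00100-*, 0011-0*, 00110-*, 01-000*, 01-010*, 01-100*, 01-110*, 010-00*, 010-10*, 0100-0*, 0101-0*, 01010-*, 011-00*, 011-10*, 011-11*, 0110-0*, 01101-*, 0111-0*, 01111-*, 1-0010*, 1-0100*, 1-0110*, 1-1001*, 1-1011*, 1-1101*, 1-1110*, 10-101*, 10-110*, 100-00*, 100-10*, 1000-0*, 1001-0*, 1001-1*, 10010-*, 10011-*, 101-01*, 1010-1*, 11-001*, 11-011*, 11-110*, 110-10*, 1100-1*, 11001-, 1101-0*, 111-01*, 1110-1*
[col 2] --0010*, --0100*, --0110*, --1110*, -0-101, -0-110*, -00-10*, -001-0*, -0010-, -01-01, -1-110*, -10-10*, -101-0*, 0--010*, 0--100*, 0--110*, 0-0-10*, 0-01-0*, 0-010-, 0-1-00*, 0-1-10*, 0-10-0*, 0-11-0*, 00--10*, 00-1-0*, 00-10-, 001--0*, 001-0-, 01--00*, 01--10*, 01-0-0*, 01-1-0*, 010--0*, 011--0*, 011-1-, 1--110*, 1-0-10*, 1-01-0*, 1-1-01, 1-10-1, 100--0, 1001--, 11-0-1
[col 3] ---110, --0-10, --01-0, 0---10, 0--1-0, 0-1--0, 01---0
Prime implicants: ---110, --0-10, --01-0, -0-101, -0010-, -01-01, -11011, 0---10, 0--1-0, 0-010-, 0-1--0, 00-10-, 00001-, 001-0-, 01---0, 011-1-, 1-1-01, 1-10-1, 100--0, 1001--, 11-0-1, 11001-
PI chart (minterm → PIs covering it):
  2 | --0-10,0---10,00001-
  3 | 00001-  (sole → essential)
  4 | --01-0,-0010-,0--1-0,0-010-,00-10-
  5 | -0-101,-0010-,0-010-,00-10-
  6 | ---110,--0-10,--01-0,0---10,0--1-0
  8 | 0-1--0,001-0-
  9 | -01-01,001-0-
  10 | 0---10,0-1--0
  12 | 0--1-0,0-1--0,00-10-,001-0-
  13 | -0-101,-01-01,00-10-,001-0-
  14 | ---110,0---10,0--1-0,0-1--0
  16 | 01---0  (sole → essential)
  18 | --0-10,0---10,01---0
  20 | --01-0,0--1-0,0-010-,01---0
  21 | 0-010-  (sole → essential)
  22 | ---110,--0-10,--01-0,0---10,0--1-0,01---0
  24 | 0-1--0,01---0
  26 | 0---10,0-1--0,01---0,011-1-
  27 | -11011,011-1-
  28 | 0--1-0,0-1--0,01---0
  31 | 011-1-  (sole → essential)
  32 | 100--0  (sole → essential)
  34 | --0-10,100--0
  36 | --01-0,-0010-,100--0,1001--
  37 | -0-101,-0010-,1001--
  38 | ---110,--0-10,--01-0,100--0,1001--
  39 | 1001--  (sole → essential)
  41 | -01-01,1-1-01,1-10-1
  43 | 1-10-1  (sole → essential)
  45 | -0-101,-01-01,1-1-01
  46 | ---110  (sole → essential)
  49 | 11-0-1  (sole → essential)
  50 | --0-10,11001-
  51 | 11-0-1,11001-
  54 | ---110,--0-10,--01-0
  57 | 1-1-01,1-10-1,11-0-1
  59 | -11011,1-10-1,11-0-1
  61 | 1-1-01  (sole → essential)
  62 | ---110  (sole → essential)
Essential prime implicants: ---110, 0-010-, 00001-, 01---0, 011-1-, 1-1-01, 1-10-1, 100--0, 1001--, 11-0-1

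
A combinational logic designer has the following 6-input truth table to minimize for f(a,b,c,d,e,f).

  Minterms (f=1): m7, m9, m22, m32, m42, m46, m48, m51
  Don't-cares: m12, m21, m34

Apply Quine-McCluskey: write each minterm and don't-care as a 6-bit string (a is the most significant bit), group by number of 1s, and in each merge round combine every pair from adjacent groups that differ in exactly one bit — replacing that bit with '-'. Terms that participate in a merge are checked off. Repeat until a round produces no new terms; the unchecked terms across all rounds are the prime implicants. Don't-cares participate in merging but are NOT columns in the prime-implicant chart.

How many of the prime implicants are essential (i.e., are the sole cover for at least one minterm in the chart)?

6

size-2^0 implicants → 000111  001001  001100  010101  010110  100000(✓)  100010(✓)  101010(✓)  101110(✓)  110000(✓)  110011
size-2^1 implicants → 1-0000  10-010  1000-0  101-10
Unchecked terms (primes): 000111, 001001, 001100, 010101, 010110, 1-0000, 10-010, 1000-0, 101-10, 110011
Minterm coverage:
  m7 ⊆ 000111 [E]
  m9 ⊆ 001001 [E]
  m22 ⊆ 010110 [E]
  m32 ⊆ 1-0000,1000-0
  m42 ⊆ 10-010,101-10
  m46 ⊆ 101-10 [E]
  m48 ⊆ 1-0000 [E]
  m51 ⊆ 110011 [E]
E = {000111, 001001, 010110, 1-0000, 101-10, 110011}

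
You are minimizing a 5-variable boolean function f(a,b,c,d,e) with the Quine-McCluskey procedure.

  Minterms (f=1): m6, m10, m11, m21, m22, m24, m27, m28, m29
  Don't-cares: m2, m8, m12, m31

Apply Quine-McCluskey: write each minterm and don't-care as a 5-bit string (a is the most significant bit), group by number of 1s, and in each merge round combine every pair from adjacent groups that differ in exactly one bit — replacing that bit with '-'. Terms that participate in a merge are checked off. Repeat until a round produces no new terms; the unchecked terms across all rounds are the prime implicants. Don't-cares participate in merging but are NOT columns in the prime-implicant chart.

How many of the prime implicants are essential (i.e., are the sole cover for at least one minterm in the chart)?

Round 0: 00010✓ 00110✓ 01000✓ 01010✓ 01011✓ 01100✓ 10101✓ 10110✓ 11000✓ 11011✓ 11100✓ 11101✓ 11111✓
Round 1: -0110 -1000✓ -1011 -1100✓ 0-010 00-10 01-00✓ 010-0 0101- 1-101 11-00✓ 11-11 111-1 1110-
Round 2: -1-00
PIs = {-0110, -1-00, -1011, 0-010, 00-10, 010-0, 0101-, 1-101, 11-11, 111-1, 1110-}
Coverage chart:
  m6: -0110,00-10
  m10: 0-010,010-0,0101-
  m11: -1011,0101-
  m21: 1-101 ←essential
  m22: -0110 ←essential
  m24: -1-00 ←essential
  m27: -1011,11-11
  m28: -1-00,1110-
  m29: 1-101,111-1,1110-
Essential: -0110, -1-00, 1-101

3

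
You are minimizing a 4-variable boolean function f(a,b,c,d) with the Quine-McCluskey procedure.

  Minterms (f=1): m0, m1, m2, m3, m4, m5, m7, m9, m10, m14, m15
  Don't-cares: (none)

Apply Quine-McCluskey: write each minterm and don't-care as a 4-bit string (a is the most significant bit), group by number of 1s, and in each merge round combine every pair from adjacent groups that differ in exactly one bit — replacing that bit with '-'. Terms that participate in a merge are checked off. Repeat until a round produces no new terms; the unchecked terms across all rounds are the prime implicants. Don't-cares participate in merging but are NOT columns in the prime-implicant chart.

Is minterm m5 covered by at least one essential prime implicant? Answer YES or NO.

Round 0: 0000✓ 0001✓ 0010✓ 0011✓ 0100✓ 0101✓ 0111✓ 1001✓ 1010✓ 1110✓ 1111✓
Round 1: -001 -010 -111 0-00✓ 0-01✓ 0-11✓ 00-0✓ 00-1✓ 000-✓ 001-✓ 01-1✓ 010-✓ 1-10 111-
Round 2: 0--1 0-0- 00--
PIs = {-001, -010, -111, 0--1, 0-0-, 00--, 1-10, 111-}
Coverage chart:
  m0: 0-0-,00--
  m1: -001,0--1,0-0-,00--
  m2: -010,00--
  m3: 0--1,00--
  m4: 0-0- ←essential
  m5: 0--1,0-0-
  m7: -111,0--1
  m9: -001 ←essential
  m10: -010,1-10
  m14: 1-10,111-
  m15: -111,111-
Essential: -001, 0-0-

YES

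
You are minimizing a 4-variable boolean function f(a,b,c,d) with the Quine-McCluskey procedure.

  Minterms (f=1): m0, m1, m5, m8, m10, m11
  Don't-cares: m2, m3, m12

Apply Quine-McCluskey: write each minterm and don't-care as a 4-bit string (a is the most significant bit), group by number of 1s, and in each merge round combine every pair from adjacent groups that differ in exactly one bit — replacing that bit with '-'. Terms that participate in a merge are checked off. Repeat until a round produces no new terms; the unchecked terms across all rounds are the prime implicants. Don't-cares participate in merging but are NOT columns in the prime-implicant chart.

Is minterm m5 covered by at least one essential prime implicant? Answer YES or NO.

YES

size-2^0 implicants → 0000(✓)  0001(✓)  0010(✓)  0011(✓)  0101(✓)  1000(✓)  1010(✓)  1011(✓)  1100(✓)
size-2^1 implicants → -000(✓)  -010(✓)  -011(✓)  0-01  00-0(✓)  00-1(✓)  000-(✓)  001-(✓)  1-00  10-0(✓)  101-(✓)
size-2^2 implicants → -0-0  -01-  00--
Unchecked terms (primes): -0-0, -01-, 0-01, 00--, 1-00
Minterm coverage:
  m0 ⊆ -0-0,00--
  m1 ⊆ 0-01,00--
  m5 ⊆ 0-01 [E]
  m8 ⊆ -0-0,1-00
  m10 ⊆ -0-0,-01-
  m11 ⊆ -01- [E]
E = {-01-, 0-01}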